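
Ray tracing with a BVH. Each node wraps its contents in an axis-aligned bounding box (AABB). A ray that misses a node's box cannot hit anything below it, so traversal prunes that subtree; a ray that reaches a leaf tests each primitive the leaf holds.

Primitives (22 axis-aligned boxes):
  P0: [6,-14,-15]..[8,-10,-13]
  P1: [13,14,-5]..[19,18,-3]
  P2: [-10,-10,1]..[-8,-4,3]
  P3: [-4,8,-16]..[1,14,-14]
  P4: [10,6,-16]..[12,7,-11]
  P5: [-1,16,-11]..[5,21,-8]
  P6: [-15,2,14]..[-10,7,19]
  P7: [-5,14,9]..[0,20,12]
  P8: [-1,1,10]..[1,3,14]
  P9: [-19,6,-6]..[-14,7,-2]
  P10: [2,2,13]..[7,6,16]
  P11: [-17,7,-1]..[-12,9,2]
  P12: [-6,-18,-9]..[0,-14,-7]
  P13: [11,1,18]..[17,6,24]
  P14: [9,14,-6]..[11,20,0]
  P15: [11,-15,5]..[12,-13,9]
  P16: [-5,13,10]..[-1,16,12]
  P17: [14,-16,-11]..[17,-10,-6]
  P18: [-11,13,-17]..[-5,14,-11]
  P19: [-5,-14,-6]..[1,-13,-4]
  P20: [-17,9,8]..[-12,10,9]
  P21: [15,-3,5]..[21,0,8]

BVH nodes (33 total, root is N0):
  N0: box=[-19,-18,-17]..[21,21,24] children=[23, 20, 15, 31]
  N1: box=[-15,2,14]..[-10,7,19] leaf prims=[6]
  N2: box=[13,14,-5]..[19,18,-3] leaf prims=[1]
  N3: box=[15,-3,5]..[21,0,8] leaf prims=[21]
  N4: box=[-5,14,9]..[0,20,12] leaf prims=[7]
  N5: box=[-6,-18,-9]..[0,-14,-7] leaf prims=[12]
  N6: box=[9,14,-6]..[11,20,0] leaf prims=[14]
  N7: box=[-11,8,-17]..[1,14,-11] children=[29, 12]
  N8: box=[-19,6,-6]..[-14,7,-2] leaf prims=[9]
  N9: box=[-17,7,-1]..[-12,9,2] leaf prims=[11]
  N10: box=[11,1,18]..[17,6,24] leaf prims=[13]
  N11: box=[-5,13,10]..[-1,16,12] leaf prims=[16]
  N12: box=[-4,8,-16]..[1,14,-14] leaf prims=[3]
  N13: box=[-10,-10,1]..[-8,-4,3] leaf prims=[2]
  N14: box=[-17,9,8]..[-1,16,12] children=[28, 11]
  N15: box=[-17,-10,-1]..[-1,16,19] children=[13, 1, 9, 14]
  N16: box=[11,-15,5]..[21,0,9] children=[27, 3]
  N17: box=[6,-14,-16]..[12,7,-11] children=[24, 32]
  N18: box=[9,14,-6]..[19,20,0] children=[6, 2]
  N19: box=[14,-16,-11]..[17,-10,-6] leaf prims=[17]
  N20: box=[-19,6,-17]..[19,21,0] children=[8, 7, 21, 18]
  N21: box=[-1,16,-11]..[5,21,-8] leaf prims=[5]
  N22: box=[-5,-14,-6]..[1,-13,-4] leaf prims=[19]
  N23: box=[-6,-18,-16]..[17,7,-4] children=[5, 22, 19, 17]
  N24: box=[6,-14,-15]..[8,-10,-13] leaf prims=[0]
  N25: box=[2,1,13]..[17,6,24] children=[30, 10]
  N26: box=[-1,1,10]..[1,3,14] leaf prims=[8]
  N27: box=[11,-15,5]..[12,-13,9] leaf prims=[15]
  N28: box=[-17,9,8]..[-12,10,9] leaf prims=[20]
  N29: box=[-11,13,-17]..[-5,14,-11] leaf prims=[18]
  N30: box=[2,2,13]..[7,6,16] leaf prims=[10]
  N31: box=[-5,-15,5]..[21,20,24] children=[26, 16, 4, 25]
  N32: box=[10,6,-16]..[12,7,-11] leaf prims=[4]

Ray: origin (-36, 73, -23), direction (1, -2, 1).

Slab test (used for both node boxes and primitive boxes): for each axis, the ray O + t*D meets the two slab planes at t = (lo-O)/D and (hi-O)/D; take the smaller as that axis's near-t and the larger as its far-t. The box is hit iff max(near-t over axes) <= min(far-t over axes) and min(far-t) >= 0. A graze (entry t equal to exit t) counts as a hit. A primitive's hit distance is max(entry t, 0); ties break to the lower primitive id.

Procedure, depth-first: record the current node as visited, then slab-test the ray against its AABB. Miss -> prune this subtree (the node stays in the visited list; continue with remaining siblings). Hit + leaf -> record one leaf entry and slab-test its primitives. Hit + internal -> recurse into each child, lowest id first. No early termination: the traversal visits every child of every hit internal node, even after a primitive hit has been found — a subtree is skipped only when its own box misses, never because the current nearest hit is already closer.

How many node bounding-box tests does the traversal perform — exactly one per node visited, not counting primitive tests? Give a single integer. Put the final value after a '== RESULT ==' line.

Walk:
N0 x:[17,57] y:[26,91/2] z:[6,47] -> hit [26,91/2], descend [15, 20, 23, 31]
  N15 x:[19,35] y:[57/2,83/2] z:[22,42] -> hit [57/2,35], descend [1, 9, 13, 14]
    N1 x:[21,26] y:[33,71/2] z:[37,42] -> miss, prune
    N9 x:[19,24] y:[32,33] z:[22,25] -> miss, prune
    N13 x:[26,28] y:[77/2,83/2] z:[24,26] -> miss, prune
    N14 x:[19,35] y:[57/2,32] z:[31,35] -> hit [31,32], descend [11, 28]
      N11 x:[31,35] y:[57/2,30] z:[33,35] -> miss, prune
      N28 x:[19,24] y:[63/2,32] z:[31,32] -> miss, prune
  N20 x:[17,55] y:[26,67/2] z:[6,23] -> miss, prune
  N23 x:[30,53] y:[33,91/2] z:[7,19] -> miss, prune
  N31 x:[31,57] y:[53/2,44] z:[28,47] -> hit [31,44], descend [4, 16, 25, 26]
    N4 x:[31,36] y:[53/2,59/2] z:[32,35] -> miss, prune
    N16 x:[47,57] y:[73/2,44] z:[28,32] -> miss, prune
    N25 x:[38,53] y:[67/2,36] z:[36,47] -> miss, prune
    N26 x:[35,37] y:[35,36] z:[33,37] -> hit [35,36] leaf, test {P8@t=35}

order=[0, 15, 1, 9, 13, 14, 11, 28, 20, 23, 31, 4, 16, 25, 26]  |boxes|=15  |leaves|=1  hit=P8

== RESULT ==
15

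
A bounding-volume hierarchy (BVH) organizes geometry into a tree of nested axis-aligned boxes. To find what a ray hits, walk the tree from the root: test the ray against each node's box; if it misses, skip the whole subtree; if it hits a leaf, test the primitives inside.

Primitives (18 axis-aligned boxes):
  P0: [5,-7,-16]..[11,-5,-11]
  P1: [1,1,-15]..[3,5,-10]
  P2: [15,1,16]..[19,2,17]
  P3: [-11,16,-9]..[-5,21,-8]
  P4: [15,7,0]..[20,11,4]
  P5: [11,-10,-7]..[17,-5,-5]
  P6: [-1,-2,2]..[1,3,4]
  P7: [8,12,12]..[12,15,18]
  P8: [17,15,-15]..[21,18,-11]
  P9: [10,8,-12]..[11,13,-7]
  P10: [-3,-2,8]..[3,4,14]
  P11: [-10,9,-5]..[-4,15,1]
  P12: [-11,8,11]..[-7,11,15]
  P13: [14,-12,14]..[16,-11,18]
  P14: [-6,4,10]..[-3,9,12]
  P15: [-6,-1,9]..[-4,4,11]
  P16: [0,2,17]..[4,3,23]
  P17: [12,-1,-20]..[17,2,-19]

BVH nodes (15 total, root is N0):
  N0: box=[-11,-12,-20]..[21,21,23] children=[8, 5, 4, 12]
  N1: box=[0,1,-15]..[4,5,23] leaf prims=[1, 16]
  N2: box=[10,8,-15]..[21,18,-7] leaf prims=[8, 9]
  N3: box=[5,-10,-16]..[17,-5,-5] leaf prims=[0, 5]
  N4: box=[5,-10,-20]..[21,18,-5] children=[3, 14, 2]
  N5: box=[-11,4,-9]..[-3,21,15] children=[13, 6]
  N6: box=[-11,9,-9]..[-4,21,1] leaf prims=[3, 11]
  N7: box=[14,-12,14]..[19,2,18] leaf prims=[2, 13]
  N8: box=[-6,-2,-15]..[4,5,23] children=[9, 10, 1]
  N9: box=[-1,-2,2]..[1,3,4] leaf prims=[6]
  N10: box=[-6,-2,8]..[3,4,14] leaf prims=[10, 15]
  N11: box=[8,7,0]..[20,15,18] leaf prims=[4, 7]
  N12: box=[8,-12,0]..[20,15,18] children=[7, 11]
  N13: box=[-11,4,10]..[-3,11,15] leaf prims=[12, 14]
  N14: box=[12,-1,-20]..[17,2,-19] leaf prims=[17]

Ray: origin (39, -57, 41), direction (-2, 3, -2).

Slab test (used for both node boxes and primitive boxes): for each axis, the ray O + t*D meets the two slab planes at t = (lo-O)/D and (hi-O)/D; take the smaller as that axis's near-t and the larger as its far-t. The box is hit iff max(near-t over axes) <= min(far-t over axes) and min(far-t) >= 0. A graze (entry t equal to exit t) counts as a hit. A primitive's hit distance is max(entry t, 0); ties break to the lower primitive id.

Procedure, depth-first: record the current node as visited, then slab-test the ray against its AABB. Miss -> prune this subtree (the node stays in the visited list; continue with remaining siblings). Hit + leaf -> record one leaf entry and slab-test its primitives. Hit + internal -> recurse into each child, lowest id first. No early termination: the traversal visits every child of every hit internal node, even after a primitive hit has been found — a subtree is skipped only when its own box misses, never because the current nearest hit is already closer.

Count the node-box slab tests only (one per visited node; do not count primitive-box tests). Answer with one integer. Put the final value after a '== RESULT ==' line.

Traverse from the root:
N0 x:[9,25] y:[15,26] z:[9,61/2] -> hit [15,25], descend [4, 5, 8, 12]
  N4 x:[9,17] y:[47/3,25] z:[23,61/2] -> miss, prune
  N5 x:[21,25] y:[61/3,26] z:[13,25] -> hit [21,25], descend [6, 13]
    N6 x:[43/2,25] y:[22,26] z:[20,25] -> hit [22,25] leaf, test {P3@t=49/2, P11@t=22}
    N13 x:[21,25] y:[61/3,68/3] z:[13,31/2] -> miss, prune
  N8 x:[35/2,45/2] y:[55/3,62/3] z:[9,28] -> hit [55/3,62/3], descend [1, 9, 10]
    N1 x:[35/2,39/2] y:[58/3,62/3] z:[9,28] -> hit [58/3,39/2] leaf, test {P1(miss), P16(miss)}
    N9 x:[19,20] y:[55/3,20] z:[37/2,39/2] -> hit [19,39/2] leaf, test {P6@t=19}
    N10 x:[18,45/2] y:[55/3,61/3] z:[27/2,33/2] -> miss, prune
  N12 x:[19/2,31/2] y:[15,24] z:[23/2,41/2] -> hit [15,31/2], descend [7, 11]
    N7 x:[10,25/2] y:[15,59/3] z:[23/2,27/2] -> miss, prune
    N11 x:[19/2,31/2] y:[64/3,24] z:[23/2,41/2] -> miss, prune

Summary -> nodes [0, 4, 5, 6, 13, 8, 1, 9, 10, 12, 7, 11]; box-tests=12; leaf-entries=3; first=P6

== RESULT ==
12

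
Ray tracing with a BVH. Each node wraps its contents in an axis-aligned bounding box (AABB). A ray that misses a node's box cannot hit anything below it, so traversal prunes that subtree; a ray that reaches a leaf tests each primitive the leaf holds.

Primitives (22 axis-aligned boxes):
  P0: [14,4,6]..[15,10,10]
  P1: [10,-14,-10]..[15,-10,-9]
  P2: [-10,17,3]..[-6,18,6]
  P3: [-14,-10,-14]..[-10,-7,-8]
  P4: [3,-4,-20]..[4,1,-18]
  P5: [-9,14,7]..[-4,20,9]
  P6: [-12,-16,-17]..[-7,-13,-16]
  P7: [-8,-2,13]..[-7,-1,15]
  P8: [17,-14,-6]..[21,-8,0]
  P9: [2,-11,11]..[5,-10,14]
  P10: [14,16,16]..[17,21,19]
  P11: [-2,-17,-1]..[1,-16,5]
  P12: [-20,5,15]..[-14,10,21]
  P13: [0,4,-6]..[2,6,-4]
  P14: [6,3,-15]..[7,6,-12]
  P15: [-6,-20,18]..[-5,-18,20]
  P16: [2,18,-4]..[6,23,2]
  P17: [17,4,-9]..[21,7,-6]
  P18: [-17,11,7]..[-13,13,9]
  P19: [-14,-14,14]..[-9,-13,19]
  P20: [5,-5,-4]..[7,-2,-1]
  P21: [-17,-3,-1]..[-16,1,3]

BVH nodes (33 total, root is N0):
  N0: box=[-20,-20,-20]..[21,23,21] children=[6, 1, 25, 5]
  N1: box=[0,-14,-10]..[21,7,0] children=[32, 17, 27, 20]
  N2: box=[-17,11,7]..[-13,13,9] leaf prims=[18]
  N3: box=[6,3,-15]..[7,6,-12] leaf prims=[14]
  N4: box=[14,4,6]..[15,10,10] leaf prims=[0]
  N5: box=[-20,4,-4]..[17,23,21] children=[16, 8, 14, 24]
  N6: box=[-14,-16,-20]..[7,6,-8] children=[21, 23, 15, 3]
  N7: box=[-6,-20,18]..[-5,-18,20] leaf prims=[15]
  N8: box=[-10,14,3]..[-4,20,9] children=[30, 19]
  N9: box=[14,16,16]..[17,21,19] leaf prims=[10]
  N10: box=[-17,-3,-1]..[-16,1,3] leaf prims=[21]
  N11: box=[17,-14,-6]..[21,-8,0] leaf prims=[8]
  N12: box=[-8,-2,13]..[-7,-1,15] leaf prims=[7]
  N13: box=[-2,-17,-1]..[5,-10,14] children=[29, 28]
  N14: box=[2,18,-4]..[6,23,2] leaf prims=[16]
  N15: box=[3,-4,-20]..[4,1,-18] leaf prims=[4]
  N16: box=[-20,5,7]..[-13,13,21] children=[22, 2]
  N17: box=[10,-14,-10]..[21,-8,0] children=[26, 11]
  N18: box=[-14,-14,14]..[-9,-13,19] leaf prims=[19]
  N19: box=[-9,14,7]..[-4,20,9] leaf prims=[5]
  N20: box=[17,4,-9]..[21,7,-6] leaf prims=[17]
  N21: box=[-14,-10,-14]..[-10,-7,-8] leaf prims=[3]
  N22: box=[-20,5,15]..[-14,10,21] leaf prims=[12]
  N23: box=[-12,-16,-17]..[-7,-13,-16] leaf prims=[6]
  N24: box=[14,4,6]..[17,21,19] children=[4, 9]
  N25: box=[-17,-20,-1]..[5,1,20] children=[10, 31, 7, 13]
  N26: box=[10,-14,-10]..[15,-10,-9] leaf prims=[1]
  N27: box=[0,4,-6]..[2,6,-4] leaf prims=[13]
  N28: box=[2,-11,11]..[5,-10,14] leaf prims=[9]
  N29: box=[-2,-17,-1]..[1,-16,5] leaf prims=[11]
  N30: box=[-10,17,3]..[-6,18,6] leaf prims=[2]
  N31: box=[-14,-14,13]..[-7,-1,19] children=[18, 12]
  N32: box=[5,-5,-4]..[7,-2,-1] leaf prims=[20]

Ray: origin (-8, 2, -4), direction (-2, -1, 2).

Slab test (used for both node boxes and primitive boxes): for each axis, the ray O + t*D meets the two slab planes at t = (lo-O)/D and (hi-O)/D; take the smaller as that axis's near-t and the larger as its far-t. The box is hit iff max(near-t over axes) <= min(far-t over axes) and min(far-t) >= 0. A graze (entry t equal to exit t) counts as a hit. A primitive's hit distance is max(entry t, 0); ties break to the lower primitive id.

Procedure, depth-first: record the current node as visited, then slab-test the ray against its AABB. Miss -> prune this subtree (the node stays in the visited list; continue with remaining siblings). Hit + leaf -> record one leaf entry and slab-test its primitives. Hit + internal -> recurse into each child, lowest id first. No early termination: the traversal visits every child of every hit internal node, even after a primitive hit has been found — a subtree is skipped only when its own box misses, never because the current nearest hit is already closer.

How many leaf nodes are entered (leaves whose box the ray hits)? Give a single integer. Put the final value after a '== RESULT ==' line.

Trace the traversal:
N0 x:[-29/2,6] y:[-21,22] z:[-8,25/2] -> hit [-8,6], descend [1, 5, 6, 25]
  N1 x:[-29/2,-4] y:[-5,16] z:[-3,2] -> miss, prune
  N5 x:[-25/2,6] y:[-21,-2] z:[0,25/2] -> miss, prune
  N6 x:[-15/2,3] y:[-4,18] z:[-8,-2] -> miss, prune
  N25 x:[-13/2,9/2] y:[1,22] z:[3/2,12] -> hit [3/2,9/2], descend [7, 10, 13, 31]
    N7 x:[-3/2,-1] y:[20,22] z:[11,12] -> miss, prune
    N10 x:[4,9/2] y:[1,5] z:[3/2,7/2] -> miss, prune
    N13 x:[-13/2,-3] y:[12,19] z:[3/2,9] -> miss, prune
    N31 x:[-1/2,3] y:[3,16] z:[17/2,23/2] -> miss, prune

Visited [0, 1, 5, 6, 25, 7, 10, 13, 31]. Tests: 9 box, 0 leaf. Nearest: miss.

== RESULT ==
0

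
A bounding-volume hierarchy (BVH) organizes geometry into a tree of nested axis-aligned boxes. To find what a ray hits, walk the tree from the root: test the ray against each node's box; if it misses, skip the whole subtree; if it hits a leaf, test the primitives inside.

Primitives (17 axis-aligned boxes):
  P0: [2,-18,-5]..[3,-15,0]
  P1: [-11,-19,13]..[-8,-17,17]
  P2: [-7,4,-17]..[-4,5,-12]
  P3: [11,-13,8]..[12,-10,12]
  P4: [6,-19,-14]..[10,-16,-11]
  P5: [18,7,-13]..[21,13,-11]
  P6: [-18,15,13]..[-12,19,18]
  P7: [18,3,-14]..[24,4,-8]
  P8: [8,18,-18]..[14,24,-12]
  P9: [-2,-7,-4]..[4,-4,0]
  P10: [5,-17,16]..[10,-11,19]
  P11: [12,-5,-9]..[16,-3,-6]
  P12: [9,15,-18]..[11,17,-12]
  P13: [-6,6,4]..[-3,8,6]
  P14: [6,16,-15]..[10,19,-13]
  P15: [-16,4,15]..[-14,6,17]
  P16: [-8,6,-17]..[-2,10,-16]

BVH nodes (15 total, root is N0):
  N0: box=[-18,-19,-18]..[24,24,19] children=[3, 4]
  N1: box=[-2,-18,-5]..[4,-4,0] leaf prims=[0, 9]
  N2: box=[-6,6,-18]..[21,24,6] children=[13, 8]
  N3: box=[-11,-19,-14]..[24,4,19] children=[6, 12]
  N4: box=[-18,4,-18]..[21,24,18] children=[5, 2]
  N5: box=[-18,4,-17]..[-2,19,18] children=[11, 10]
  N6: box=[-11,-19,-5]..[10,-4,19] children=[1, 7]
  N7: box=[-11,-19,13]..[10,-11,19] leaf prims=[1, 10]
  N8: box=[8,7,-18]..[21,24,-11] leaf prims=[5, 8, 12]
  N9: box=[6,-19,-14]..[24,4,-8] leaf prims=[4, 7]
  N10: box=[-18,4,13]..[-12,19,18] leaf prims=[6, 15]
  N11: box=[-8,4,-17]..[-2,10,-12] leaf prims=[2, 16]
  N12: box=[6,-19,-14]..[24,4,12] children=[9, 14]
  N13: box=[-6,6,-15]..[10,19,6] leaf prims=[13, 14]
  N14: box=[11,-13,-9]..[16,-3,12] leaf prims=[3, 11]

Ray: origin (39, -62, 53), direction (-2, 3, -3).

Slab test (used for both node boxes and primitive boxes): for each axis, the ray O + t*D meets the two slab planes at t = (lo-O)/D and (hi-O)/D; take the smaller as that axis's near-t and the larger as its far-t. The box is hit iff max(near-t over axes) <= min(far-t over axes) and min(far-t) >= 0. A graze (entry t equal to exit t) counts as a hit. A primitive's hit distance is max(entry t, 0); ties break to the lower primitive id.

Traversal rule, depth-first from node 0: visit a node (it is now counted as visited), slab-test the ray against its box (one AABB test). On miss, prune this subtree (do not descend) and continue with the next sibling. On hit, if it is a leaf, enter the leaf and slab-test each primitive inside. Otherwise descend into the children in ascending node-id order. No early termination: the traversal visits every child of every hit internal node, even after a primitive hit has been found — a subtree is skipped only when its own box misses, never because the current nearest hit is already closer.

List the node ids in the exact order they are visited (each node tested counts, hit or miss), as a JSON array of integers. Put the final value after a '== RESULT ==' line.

Walk:
N0 x:[15/2,57/2] y:[43/3,86/3] z:[34/3,71/3] -> hit [43/3,71/3], descend [3, 4]
  N3 x:[15/2,25] y:[43/3,22] z:[34/3,67/3] -> hit [43/3,22], descend [6, 12]
    N6 x:[29/2,25] y:[43/3,58/3] z:[34/3,58/3] -> hit [29/2,58/3], descend [1, 7]
      N1 x:[35/2,41/2] y:[44/3,58/3] z:[53/3,58/3] -> hit [53/3,58/3] leaf, test {P0(miss), P9@t=55/3}
      N7 x:[29/2,25] y:[43/3,17] z:[34/3,40/3] -> miss, prune
    N12 x:[15/2,33/2] y:[43/3,22] z:[41/3,67/3] -> hit [43/3,33/2], descend [9, 14]
      N9 x:[15/2,33/2] y:[43/3,22] z:[61/3,67/3] -> miss, prune
      N14 x:[23/2,14] y:[49/3,59/3] z:[41/3,62/3] -> miss, prune
  N4 x:[9,57/2] y:[22,86/3] z:[35/3,71/3] -> hit [22,71/3], descend [2, 5]
    N2 x:[9,45/2] y:[68/3,86/3] z:[47/3,71/3] -> miss, prune
    N5 x:[41/2,57/2] y:[22,27] z:[35/3,70/3] -> hit [22,70/3], descend [10, 11]
      N10 x:[51/2,57/2] y:[22,27] z:[35/3,40/3] -> miss, prune
      N11 x:[41/2,47/2] y:[22,24] z:[65/3,70/3] -> hit [22,70/3] leaf, test {P2@t=22, P16@t=23}

Summary -> nodes [0, 3, 6, 1, 7, 12, 9, 14, 4, 2, 5, 10, 11]; box-tests=13; leaf-entries=2; first=P9

== RESULT ==
[0, 3, 6, 1, 7, 12, 9, 14, 4, 2, 5, 10, 11]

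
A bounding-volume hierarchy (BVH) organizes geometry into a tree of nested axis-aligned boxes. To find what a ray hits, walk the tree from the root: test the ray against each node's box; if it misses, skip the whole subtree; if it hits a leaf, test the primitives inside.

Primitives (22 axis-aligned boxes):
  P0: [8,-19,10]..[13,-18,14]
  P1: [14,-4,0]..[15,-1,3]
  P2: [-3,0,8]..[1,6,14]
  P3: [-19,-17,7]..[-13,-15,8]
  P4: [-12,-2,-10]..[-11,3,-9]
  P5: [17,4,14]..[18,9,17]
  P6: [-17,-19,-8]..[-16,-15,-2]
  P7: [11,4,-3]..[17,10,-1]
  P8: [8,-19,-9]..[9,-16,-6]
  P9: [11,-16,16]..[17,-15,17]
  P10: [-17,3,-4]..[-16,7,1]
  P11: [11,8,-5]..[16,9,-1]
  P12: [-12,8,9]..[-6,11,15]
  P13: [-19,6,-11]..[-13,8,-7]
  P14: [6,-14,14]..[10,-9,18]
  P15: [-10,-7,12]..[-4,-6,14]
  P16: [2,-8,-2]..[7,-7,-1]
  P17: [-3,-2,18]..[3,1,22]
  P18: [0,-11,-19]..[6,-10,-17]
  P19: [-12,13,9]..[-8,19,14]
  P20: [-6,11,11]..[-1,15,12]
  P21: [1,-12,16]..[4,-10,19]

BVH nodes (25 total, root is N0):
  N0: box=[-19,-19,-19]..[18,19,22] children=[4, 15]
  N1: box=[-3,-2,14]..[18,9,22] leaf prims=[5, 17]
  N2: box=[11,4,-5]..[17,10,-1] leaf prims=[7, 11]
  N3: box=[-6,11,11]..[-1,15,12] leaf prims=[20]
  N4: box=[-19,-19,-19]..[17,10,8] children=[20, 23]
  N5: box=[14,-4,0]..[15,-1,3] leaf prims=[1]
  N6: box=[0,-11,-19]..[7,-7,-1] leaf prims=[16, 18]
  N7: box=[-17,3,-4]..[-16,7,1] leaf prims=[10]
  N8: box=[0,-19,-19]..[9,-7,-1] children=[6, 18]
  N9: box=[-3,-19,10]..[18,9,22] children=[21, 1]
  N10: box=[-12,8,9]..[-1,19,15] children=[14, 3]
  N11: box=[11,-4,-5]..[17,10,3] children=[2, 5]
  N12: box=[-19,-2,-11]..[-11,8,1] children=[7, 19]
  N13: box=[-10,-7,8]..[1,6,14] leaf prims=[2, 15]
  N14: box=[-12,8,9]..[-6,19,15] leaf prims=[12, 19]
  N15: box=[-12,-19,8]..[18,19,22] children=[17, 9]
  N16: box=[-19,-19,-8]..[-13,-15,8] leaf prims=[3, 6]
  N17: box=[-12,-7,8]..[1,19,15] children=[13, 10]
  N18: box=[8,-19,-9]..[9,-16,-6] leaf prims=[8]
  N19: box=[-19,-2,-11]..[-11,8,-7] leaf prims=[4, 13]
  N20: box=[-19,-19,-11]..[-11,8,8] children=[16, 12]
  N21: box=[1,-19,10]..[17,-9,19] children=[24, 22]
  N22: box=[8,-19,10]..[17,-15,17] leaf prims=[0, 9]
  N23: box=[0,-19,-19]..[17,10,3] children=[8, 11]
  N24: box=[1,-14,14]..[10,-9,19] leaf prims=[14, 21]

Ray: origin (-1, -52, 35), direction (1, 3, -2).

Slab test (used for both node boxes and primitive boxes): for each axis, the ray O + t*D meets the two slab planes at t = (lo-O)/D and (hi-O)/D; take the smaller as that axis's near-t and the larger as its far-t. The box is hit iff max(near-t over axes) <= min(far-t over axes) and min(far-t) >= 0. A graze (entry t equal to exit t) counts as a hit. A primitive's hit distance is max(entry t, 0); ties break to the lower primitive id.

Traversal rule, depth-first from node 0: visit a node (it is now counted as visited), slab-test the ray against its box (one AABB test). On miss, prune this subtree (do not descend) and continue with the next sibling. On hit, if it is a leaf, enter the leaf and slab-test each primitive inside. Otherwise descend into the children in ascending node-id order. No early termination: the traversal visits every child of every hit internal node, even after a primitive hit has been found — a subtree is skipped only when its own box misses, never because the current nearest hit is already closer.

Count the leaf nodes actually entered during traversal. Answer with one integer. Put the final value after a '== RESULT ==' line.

Traverse from the root:
N0 x:[-18,19] y:[11,71/3] z:[13/2,27] -> hit [11,19], descend [4, 15]
  N4 x:[-18,18] y:[11,62/3] z:[27/2,27] -> hit [27/2,18], descend [20, 23]
    N20 x:[-18,-10] y:[11,20] z:[27/2,23] -> miss, prune
    N23 x:[1,18] y:[11,62/3] z:[16,27] -> hit [16,18], descend [8, 11]
      N8 x:[1,10] y:[11,15] z:[18,27] -> miss, prune
      N11 x:[12,18] y:[16,62/3] z:[16,20] -> hit [16,18], descend [2, 5]
        N2 x:[12,18] y:[56/3,62/3] z:[18,20] -> miss, prune
        N5 x:[15,16] y:[16,17] z:[16,35/2] -> hit [16,16] leaf, test {P1@t=16}
  N15 x:[-11,19] y:[11,71/3] z:[13/2,27/2] -> hit [11,27/2], descend [9, 17]
    N9 x:[-2,19] y:[11,61/3] z:[13/2,25/2] -> hit [11,25/2], descend [1, 21]
      N1 x:[-2,19] y:[50/3,61/3] z:[13/2,21/2] -> miss, prune
      N21 x:[2,18] y:[11,43/3] z:[8,25/2] -> hit [11,25/2], descend [22, 24]
        N22 x:[9,18] y:[11,37/3] z:[9,25/2] -> hit [11,37/3] leaf, test {P0@t=11, P9(miss)}
        N24 x:[2,11] y:[38/3,43/3] z:[8,21/2] -> miss, prune
    N17 x:[-11,2] y:[15,71/3] z:[10,27/2] -> miss, prune

15 AABB tests over nodes [0, 4, 20, 23, 8, 11, 2, 5, 15, 9, 1, 21, 22, 24, 17]; 2 leaves entered; closest P0.

== RESULT ==
2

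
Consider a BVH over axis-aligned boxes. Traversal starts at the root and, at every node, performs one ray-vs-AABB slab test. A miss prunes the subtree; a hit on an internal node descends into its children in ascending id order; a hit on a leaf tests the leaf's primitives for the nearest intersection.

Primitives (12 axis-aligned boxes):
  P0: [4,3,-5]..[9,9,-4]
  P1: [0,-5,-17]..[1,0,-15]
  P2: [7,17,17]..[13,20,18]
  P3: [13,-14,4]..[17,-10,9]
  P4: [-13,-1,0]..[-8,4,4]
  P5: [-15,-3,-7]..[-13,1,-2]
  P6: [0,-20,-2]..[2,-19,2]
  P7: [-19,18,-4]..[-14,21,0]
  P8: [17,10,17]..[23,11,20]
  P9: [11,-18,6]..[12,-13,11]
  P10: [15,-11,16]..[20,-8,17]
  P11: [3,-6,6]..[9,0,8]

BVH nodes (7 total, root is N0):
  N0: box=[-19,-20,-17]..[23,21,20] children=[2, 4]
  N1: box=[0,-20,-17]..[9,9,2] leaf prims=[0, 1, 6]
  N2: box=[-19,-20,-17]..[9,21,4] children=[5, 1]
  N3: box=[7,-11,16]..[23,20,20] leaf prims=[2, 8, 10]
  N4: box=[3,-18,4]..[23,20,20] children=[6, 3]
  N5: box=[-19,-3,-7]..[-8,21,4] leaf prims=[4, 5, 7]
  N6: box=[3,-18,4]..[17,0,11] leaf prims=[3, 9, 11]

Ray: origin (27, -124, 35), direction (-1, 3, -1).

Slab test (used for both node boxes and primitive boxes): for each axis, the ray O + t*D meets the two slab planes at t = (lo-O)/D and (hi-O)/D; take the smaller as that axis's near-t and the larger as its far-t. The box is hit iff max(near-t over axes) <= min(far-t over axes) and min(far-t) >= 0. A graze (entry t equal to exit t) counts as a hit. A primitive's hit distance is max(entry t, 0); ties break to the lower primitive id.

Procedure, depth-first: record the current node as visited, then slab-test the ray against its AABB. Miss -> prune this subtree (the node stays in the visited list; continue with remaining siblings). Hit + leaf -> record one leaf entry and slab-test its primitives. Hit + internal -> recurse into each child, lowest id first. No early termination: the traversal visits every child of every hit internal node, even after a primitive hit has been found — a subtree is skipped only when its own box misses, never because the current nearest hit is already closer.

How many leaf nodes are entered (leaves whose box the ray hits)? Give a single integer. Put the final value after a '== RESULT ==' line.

Trace the traversal:
N0 x:[4,46] y:[104/3,145/3] z:[15,52] -> hit [104/3,46], descend [2, 4]
  N2 x:[18,46] y:[104/3,145/3] z:[31,52] -> hit [104/3,46], descend [1, 5]
    N1 x:[18,27] y:[104/3,133/3] z:[33,52] -> miss, prune
    N5 x:[35,46] y:[121/3,145/3] z:[31,42] -> hit [121/3,42] leaf, test {P4(miss), P5@t=121/3, P7(miss)}
  N4 x:[4,24] y:[106/3,48] z:[15,31] -> miss, prune

Summary -> nodes [0, 2, 1, 5, 4]; box-tests=5; leaf-entries=1; first=P5

== RESULT ==
1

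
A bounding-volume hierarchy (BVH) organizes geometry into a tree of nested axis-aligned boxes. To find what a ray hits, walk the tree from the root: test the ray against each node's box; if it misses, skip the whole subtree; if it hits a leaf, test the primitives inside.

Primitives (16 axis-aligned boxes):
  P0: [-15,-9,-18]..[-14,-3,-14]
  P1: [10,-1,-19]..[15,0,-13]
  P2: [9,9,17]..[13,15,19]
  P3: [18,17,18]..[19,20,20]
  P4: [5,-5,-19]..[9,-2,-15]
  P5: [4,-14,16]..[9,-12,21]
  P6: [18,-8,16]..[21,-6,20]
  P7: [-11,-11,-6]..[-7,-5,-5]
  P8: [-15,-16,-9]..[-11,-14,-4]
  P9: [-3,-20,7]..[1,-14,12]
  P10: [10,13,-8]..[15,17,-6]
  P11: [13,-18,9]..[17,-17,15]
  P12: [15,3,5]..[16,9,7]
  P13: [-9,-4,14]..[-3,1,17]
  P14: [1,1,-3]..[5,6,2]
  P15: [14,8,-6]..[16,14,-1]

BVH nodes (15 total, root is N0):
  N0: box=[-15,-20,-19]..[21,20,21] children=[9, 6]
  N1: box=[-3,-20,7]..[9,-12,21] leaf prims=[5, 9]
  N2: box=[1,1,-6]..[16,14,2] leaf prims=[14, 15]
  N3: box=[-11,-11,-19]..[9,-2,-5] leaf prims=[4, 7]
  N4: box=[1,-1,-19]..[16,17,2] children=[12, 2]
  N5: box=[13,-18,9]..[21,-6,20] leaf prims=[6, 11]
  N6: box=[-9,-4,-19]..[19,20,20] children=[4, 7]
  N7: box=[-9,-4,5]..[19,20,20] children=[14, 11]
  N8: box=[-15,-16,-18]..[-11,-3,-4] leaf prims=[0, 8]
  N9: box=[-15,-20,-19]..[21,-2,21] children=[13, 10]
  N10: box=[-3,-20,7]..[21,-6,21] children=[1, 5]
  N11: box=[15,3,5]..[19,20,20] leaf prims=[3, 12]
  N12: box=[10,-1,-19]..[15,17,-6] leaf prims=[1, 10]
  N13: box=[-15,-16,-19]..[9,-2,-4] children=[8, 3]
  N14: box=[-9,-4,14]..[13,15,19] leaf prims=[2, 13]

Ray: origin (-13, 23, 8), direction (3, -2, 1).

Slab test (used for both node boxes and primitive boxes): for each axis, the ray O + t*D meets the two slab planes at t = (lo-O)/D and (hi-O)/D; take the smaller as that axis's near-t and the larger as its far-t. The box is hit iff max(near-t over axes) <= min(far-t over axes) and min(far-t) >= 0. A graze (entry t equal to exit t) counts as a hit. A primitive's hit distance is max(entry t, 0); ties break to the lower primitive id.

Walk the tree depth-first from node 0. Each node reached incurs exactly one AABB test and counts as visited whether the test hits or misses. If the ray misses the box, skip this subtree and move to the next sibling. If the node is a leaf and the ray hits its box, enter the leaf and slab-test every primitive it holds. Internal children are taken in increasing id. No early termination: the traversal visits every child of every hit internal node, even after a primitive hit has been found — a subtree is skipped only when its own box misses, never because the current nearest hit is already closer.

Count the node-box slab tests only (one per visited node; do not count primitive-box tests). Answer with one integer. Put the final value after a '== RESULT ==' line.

Walk:
N0 x:[-2/3,34/3] y:[3/2,43/2] z:[-27,13] -> hit [3/2,34/3], descend [6, 9]
  N6 x:[4/3,32/3] y:[3/2,27/2] z:[-27,12] -> hit [3/2,32/3], descend [4, 7]
    N4 x:[14/3,29/3] y:[3,12] z:[-27,-6] -> miss, prune
    N7 x:[4/3,32/3] y:[3/2,27/2] z:[-3,12] -> hit [3/2,32/3], descend [11, 14]
      N11 x:[28/3,32/3] y:[3/2,10] z:[-3,12] -> hit [28/3,10] leaf, test {P3(miss), P12(miss)}
      N14 x:[4/3,26/3] y:[4,27/2] z:[6,11] -> hit [6,26/3] leaf, test {P2(miss), P13(miss)}
  N9 x:[-2/3,34/3] y:[25/2,43/2] z:[-27,13] -> miss, prune

7 AABB tests over nodes [0, 6, 4, 7, 11, 14, 9]; 2 leaves entered; closest miss.

== RESULT ==
7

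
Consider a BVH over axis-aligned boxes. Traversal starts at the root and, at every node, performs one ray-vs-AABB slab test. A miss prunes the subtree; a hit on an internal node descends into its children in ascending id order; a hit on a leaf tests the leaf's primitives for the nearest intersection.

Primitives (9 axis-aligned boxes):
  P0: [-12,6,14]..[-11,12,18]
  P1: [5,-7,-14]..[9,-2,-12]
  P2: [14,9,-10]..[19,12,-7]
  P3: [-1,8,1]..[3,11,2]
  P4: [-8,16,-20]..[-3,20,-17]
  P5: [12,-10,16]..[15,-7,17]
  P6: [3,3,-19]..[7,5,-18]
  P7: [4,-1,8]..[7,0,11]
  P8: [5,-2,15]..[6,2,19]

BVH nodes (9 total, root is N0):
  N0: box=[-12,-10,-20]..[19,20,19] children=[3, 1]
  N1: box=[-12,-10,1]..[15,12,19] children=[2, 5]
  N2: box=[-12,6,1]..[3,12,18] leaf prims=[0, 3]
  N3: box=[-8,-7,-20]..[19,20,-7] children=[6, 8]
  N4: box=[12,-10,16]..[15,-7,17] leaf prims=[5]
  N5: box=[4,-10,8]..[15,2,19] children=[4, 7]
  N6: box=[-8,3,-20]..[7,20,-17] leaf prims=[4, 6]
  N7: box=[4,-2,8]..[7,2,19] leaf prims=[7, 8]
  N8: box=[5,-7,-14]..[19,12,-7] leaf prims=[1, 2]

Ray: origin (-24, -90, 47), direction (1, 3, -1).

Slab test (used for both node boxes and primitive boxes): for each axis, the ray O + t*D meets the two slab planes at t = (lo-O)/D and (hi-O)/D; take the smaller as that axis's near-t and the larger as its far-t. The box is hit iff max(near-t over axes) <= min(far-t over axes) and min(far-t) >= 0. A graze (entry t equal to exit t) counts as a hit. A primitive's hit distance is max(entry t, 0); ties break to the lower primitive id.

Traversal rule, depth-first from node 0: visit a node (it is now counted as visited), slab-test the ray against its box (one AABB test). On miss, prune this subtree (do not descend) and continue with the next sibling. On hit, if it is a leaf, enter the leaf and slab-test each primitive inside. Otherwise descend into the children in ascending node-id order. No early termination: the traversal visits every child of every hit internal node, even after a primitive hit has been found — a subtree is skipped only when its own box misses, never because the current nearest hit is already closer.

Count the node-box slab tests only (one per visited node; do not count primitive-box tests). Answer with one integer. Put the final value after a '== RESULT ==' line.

Trace the traversal:
N0 x:[12,43] y:[80/3,110/3] z:[28,67] -> hit [28,110/3], descend [1, 3]
  N1 x:[12,39] y:[80/3,34] z:[28,46] -> hit [28,34], descend [2, 5]
    N2 x:[12,27] y:[32,34] z:[29,46] -> miss, prune
    N5 x:[28,39] y:[80/3,92/3] z:[28,39] -> hit [28,92/3], descend [4, 7]
      N4 x:[36,39] y:[80/3,83/3] z:[30,31] -> miss, prune
      N7 x:[28,31] y:[88/3,92/3] z:[28,39] -> hit [88/3,92/3] leaf, test {P7(miss), P8@t=88/3}
  N3 x:[16,43] y:[83/3,110/3] z:[54,67] -> miss, prune

7 AABB tests over nodes [0, 1, 2, 5, 4, 7, 3]; 1 leaf entered; closest P8.

== RESULT ==
7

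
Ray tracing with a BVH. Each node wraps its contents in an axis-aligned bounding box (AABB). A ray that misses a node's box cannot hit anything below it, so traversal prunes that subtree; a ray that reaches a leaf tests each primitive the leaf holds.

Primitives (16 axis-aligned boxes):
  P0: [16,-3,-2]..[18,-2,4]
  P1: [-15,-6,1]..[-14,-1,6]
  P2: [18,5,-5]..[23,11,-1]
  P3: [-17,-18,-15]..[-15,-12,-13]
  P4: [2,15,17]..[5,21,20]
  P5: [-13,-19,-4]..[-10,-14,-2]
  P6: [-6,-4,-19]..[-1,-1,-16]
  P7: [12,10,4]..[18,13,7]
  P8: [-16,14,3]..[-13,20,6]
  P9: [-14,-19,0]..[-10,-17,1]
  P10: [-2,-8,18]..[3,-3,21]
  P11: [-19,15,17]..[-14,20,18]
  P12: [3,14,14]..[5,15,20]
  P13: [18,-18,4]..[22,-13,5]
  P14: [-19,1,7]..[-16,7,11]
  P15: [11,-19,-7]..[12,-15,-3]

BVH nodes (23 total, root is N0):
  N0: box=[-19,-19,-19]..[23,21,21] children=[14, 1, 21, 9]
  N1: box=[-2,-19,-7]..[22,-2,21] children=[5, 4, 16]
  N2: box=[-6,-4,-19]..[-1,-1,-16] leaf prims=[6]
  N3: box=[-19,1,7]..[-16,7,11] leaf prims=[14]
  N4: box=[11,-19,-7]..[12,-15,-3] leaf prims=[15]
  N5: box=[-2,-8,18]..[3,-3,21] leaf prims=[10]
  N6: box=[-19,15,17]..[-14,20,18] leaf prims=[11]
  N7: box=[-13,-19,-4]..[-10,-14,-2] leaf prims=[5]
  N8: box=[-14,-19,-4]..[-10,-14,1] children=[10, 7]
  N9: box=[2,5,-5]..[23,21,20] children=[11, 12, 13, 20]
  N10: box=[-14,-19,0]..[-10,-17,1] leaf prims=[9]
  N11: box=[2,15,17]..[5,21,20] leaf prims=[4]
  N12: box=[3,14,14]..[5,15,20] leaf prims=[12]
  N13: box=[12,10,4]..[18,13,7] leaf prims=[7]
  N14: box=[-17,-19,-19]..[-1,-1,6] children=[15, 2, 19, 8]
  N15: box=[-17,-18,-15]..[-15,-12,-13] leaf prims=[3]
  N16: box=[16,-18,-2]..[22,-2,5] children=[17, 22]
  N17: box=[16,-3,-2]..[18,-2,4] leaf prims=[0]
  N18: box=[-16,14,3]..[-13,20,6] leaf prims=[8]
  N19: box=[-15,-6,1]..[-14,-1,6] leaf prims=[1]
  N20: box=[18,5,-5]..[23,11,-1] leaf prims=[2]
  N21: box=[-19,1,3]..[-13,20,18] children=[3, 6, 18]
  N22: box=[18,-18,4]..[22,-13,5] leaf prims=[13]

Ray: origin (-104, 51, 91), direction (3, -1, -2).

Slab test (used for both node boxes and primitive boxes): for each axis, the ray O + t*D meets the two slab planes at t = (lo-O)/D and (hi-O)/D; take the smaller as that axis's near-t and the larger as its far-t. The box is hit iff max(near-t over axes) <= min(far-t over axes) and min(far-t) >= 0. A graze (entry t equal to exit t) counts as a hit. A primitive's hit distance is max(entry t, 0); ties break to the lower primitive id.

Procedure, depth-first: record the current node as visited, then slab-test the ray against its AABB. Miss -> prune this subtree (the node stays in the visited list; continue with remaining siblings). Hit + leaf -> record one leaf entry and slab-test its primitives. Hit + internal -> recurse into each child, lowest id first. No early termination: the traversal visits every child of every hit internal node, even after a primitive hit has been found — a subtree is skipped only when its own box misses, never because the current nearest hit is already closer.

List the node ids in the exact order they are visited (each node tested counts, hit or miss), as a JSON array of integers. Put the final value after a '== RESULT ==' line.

Walk:
N0 x:[85/3,127/3] y:[30,70] z:[35,55] -> hit [35,127/3], descend [1, 9, 14, 21]
  N1 x:[34,42] y:[53,70] z:[35,49] -> miss, prune
  N9 x:[106/3,127/3] y:[30,46] z:[71/2,48] -> hit [71/2,127/3], descend [11, 12, 13, 20]
    N11 x:[106/3,109/3] y:[30,36] z:[71/2,37] -> hit [71/2,36] leaf, test {P4@t=71/2}
    N12 x:[107/3,109/3] y:[36,37] z:[71/2,77/2] -> hit [36,109/3] leaf, test {P12@t=36}
    N13 x:[116/3,122/3] y:[38,41] z:[42,87/2] -> miss, prune
    N20 x:[122/3,127/3] y:[40,46] z:[46,48] -> miss, prune
  N14 x:[29,103/3] y:[52,70] z:[85/2,55] -> miss, prune
  N21 x:[85/3,91/3] y:[31,50] z:[73/2,44] -> miss, prune

order=[0, 1, 9, 11, 12, 13, 20, 14, 21]  |boxes|=9  |leaves|=2  hit=P4

== RESULT ==
[0, 1, 9, 11, 12, 13, 20, 14, 21]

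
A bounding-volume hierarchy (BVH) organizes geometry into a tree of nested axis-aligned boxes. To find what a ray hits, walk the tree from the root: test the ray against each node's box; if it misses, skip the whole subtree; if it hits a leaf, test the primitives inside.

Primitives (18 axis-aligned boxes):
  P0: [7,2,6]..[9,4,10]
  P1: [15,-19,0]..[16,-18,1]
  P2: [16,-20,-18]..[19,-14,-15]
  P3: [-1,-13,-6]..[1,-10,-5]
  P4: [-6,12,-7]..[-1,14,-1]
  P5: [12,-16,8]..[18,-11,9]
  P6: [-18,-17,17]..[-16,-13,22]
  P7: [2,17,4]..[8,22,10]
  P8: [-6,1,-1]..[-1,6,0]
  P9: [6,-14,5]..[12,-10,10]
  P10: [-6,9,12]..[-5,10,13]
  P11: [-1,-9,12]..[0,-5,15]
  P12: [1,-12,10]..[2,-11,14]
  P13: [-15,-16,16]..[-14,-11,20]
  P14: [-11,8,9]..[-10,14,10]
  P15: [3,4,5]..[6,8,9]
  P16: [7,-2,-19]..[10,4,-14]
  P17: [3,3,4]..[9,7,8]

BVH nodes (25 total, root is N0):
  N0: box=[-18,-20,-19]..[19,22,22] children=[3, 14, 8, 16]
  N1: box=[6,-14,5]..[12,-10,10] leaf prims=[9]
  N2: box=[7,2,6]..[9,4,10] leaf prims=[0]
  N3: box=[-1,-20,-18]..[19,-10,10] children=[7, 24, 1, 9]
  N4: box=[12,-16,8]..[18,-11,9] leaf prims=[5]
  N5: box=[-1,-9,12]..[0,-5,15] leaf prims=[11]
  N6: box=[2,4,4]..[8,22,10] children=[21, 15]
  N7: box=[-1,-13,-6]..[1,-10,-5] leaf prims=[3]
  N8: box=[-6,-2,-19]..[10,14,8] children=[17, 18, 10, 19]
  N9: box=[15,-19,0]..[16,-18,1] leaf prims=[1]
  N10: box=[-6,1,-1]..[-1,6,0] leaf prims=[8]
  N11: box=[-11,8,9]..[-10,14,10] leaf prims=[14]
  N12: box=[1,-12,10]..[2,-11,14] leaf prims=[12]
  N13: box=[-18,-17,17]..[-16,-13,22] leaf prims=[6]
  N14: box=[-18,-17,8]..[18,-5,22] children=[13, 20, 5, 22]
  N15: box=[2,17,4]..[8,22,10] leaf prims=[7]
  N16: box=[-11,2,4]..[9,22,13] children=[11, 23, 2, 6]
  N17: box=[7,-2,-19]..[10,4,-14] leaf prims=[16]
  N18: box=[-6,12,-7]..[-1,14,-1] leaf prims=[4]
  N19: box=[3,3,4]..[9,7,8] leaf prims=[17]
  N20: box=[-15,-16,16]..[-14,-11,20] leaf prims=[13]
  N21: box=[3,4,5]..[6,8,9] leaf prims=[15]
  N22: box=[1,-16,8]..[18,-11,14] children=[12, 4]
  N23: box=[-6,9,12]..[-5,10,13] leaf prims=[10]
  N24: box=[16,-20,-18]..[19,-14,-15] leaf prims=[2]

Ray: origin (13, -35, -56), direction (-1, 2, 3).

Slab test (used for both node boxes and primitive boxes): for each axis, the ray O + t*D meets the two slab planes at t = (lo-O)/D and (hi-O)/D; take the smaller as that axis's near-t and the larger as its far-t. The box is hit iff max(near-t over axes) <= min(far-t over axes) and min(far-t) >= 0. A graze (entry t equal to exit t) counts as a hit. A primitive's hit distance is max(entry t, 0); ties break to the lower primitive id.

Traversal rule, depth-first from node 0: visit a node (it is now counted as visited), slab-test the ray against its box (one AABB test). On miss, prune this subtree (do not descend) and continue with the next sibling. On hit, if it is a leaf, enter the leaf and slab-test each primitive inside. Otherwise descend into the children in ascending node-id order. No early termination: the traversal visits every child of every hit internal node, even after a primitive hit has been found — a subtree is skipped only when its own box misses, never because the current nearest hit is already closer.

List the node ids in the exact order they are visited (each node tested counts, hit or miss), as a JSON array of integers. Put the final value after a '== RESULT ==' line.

Walk:
N0 x:[-6,31] y:[15/2,57/2] z:[37/3,26] -> hit [37/3,26], descend [3, 8, 14, 16]
  N3 x:[-6,14] y:[15/2,25/2] z:[38/3,22] -> miss, prune
  N8 x:[3,19] y:[33/2,49/2] z:[37/3,64/3] -> hit [33/2,19], descend [10, 17, 18, 19]
    N10 x:[14,19] y:[18,41/2] z:[55/3,56/3] -> hit [55/3,56/3] leaf, test {P8@t=55/3}
    N17 x:[3,6] y:[33/2,39/2] z:[37/3,14] -> miss, prune
    N18 x:[14,19] y:[47/2,49/2] z:[49/3,55/3] -> miss, prune
    N19 x:[4,10] y:[19,21] z:[20,64/3] -> miss, prune
  N14 x:[-5,31] y:[9,15] z:[64/3,26] -> miss, prune
  N16 x:[4,24] y:[37/2,57/2] z:[20,23] -> hit [20,23], descend [2, 6, 11, 23]
    N2 x:[4,6] y:[37/2,39/2] z:[62/3,22] -> miss, prune
    N6 x:[5,11] y:[39/2,57/2] z:[20,22] -> miss, prune
    N11 x:[23,24] y:[43/2,49/2] z:[65/3,22] -> miss, prune
    N23 x:[18,19] y:[22,45/2] z:[68/3,23] -> miss, prune

Summary -> nodes [0, 3, 8, 10, 17, 18, 19, 14, 16, 2, 6, 11, 23]; box-tests=13; leaf-entries=1; first=P8

== RESULT ==
[0, 3, 8, 10, 17, 18, 19, 14, 16, 2, 6, 11, 23]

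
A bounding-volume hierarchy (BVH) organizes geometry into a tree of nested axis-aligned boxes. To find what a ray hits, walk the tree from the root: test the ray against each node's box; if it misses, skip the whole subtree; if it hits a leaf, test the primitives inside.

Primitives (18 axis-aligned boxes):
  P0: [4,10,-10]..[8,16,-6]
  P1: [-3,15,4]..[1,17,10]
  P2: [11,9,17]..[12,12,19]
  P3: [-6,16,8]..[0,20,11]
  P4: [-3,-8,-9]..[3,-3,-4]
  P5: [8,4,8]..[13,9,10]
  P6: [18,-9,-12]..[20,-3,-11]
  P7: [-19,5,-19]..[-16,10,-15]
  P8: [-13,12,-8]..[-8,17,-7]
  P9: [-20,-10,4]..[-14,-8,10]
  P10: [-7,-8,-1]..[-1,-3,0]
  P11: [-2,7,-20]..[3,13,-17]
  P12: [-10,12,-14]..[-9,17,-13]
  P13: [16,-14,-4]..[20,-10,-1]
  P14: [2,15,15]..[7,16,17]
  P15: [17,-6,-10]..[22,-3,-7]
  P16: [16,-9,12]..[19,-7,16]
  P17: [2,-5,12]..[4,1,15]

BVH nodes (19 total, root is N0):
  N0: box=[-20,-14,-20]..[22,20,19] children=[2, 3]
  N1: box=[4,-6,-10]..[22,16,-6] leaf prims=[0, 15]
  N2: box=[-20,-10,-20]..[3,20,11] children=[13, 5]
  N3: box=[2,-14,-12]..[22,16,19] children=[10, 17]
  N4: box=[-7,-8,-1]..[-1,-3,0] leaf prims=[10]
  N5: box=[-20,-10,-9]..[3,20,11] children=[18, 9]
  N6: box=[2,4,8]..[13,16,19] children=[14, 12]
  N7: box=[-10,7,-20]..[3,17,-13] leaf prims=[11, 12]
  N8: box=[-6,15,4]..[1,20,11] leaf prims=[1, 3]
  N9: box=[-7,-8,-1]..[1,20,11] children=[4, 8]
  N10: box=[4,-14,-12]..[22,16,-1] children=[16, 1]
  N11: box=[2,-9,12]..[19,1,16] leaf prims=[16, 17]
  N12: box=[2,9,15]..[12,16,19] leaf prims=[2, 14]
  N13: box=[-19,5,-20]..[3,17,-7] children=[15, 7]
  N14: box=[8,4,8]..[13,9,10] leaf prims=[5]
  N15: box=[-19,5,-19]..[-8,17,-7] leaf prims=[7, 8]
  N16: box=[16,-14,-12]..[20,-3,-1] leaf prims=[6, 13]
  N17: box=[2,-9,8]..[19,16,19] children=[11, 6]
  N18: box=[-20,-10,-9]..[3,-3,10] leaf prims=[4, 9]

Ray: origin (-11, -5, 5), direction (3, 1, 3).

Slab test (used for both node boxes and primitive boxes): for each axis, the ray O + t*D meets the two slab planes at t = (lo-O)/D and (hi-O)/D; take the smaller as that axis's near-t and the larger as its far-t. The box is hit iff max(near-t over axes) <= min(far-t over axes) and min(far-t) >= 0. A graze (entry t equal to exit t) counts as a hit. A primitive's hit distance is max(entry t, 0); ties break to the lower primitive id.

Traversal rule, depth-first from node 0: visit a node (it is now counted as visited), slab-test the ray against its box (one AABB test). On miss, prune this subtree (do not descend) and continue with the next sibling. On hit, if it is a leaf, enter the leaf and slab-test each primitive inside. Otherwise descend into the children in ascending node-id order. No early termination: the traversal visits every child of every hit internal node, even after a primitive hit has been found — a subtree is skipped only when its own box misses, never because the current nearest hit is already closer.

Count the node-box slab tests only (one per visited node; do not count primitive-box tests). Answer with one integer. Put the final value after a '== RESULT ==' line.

Traverse from the root:
N0 x:[-3,11] y:[-9,25] z:[-25/3,14/3] -> hit [-3,14/3], descend [2, 3]
  N2 x:[-3,14/3] y:[-5,25] z:[-25/3,2] -> hit [-3,2], descend [5, 13]
    N5 x:[-3,14/3] y:[-5,25] z:[-14/3,2] -> hit [-3,2], descend [9, 18]
      N9 x:[4/3,4] y:[-3,25] z:[-2,2] -> hit [4/3,2], descend [4, 8]
        N4 x:[4/3,10/3] y:[-3,2] z:[-2,-5/3] -> miss, prune
        N8 x:[5/3,4] y:[20,25] z:[-1/3,2] -> miss, prune
      N18 x:[-3,14/3] y:[-5,2] z:[-14/3,5/3] -> hit [-3,5/3] leaf, test {P4(miss), P9(miss)}
    N13 x:[-8/3,14/3] y:[10,22] z:[-25/3,-4] -> miss, prune
  N3 x:[13/3,11] y:[-9,21] z:[-17/3,14/3] -> hit [13/3,14/3], descend [10, 17]
    N10 x:[5,11] y:[-9,21] z:[-17/3,-2] -> miss, prune
    N17 x:[13/3,10] y:[-4,21] z:[1,14/3] -> hit [13/3,14/3], descend [6, 11]
      N6 x:[13/3,8] y:[9,21] z:[1,14/3] -> miss, prune
      N11 x:[13/3,10] y:[-4,6] z:[7/3,11/3] -> miss, prune

Visited [0, 2, 5, 9, 4, 8, 18, 13, 3, 10, 17, 6, 11]. Tests: 13 box, 1 leaf. Nearest: miss.

== RESULT ==
13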